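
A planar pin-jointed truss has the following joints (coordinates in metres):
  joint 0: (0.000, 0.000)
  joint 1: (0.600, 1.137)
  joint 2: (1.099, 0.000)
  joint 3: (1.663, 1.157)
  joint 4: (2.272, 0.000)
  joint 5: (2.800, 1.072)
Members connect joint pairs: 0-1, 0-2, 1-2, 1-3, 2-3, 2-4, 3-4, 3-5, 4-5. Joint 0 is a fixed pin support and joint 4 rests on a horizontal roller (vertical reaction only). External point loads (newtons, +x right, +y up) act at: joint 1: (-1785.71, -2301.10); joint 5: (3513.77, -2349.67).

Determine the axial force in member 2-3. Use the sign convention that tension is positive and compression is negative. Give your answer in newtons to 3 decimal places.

2083.399

N=6 nodes, M=9 members, R=3 reactions → 2N=12, M+R=12
member 0 (0-1): L=1.2856, (cx,cy)=(0.4667,0.8844)
member 1 (0-2): L=1.0990, (cx,cy)=(1.0000,0.0000)
member 2 (1-2): L=1.2417, (cx,cy)=(0.4019,-0.9157)
member 3 (1-3): L=1.0632, (cx,cy)=(0.9998,0.0188)
member 4 (2-3): L=1.2871, (cx,cy)=(0.4382,0.8989)
member 5 (2-4): L=1.1730, (cx,cy)=(1.0000,0.0000)
member 6 (3-4): L=1.3075, (cx,cy)=(0.4658,-0.8849)
member 7 (3-5): L=1.1402, (cx,cy)=(0.9972,-0.0746)
member 8 (4-5): L=1.1950, (cx,cy)=(0.4418,0.8971)
solve A·x = −loads:
  F[0-1] = -433.1699 N (compression)
  F[0-2] = +1930.2238 N (tension)
  F[1-2] = -2045.1598 N (compression)
  F[1-3] = +2405.8700 N (tension)
  F[2-3] = +2083.3987 N (tension)
  F[2-4] = +195.4247 N (tension)
  F[3-4] = -2548.0783 N (compression)
  F[3-5] = +4517.7557 N (tension)
  F[4-5] = -2243.7805 N (compression)
  Rx@0 = -1728.0600 N
  Ry@0 = +383.1005 N
  Ry@4 = +4267.6695 N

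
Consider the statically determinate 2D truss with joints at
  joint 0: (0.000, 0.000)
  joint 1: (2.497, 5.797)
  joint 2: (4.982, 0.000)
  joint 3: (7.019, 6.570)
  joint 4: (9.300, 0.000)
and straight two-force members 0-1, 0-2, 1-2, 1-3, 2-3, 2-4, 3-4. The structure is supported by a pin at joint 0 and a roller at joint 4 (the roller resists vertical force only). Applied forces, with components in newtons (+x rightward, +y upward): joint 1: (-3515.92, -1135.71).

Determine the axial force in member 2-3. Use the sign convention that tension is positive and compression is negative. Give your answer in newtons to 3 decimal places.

-2209.595

N=5 nodes, M=7 members, R=3 reactions → 2N=10, M+R=10
member 0 (0-1): L=6.3119, (cx,cy)=(0.3956,0.9184)
member 1 (0-2): L=4.9820, (cx,cy)=(1.0000,0.0000)
member 2 (1-2): L=6.3072, (cx,cy)=(0.3940,-0.9191)
member 3 (1-3): L=4.5876, (cx,cy)=(0.9857,0.1685)
member 4 (2-3): L=6.8785, (cx,cy)=(0.2961,0.9551)
member 5 (2-4): L=4.3180, (cx,cy)=(1.0000,0.0000)
member 6 (3-4): L=6.9547, (cx,cy)=(0.3280,-0.9447)
solve A·x = −loads:
  F[0-1] = -3290.8259 N (compression)
  F[0-2] = -2214.0650 N (compression)
  F[1-2] = +2296.2196 N (tension)
  F[1-3] = +1328.3569 N (tension)
  F[2-3] = -2209.5949 N (compression)
  F[2-4] = -655.0178 N (compression)
  F[3-4] = +1997.1297 N (tension)
  Rx@0 = +3515.9200 N
  Ry@0 = +3022.3681 N
  Ry@4 = -1886.6581 N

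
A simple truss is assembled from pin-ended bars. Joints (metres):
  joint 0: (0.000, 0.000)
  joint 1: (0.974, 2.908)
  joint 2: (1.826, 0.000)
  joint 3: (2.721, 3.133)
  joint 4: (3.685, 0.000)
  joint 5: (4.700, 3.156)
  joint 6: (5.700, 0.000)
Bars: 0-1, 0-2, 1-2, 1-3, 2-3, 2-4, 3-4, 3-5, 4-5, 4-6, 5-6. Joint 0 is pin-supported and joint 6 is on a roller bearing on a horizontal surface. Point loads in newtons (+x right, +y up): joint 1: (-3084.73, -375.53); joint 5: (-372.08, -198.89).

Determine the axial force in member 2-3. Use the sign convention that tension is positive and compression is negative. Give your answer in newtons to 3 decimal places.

N=7 nodes, M=11 members, R=3 reactions → 2N=14, M+R=14
member 0 (0-1): L=3.0668, (cx,cy)=(0.3176,0.9482)
member 1 (0-2): L=1.8260, (cx,cy)=(1.0000,0.0000)
member 2 (1-2): L=3.0302, (cx,cy)=(0.2812,-0.9597)
member 3 (1-3): L=1.7614, (cx,cy)=(0.9918,0.1277)
member 4 (2-3): L=3.2583, (cx,cy)=(0.2747,0.9615)
member 5 (2-4): L=1.8590, (cx,cy)=(1.0000,0.0000)
member 6 (3-4): L=3.2780, (cx,cy)=(0.2941,-0.9558)
member 7 (3-5): L=1.9791, (cx,cy)=(0.9999,0.0116)
member 8 (4-5): L=3.3152, (cx,cy)=(0.3062,0.9520)
member 9 (4-6): L=2.0150, (cx,cy)=(1.0000,0.0000)
member 10 (5-6): L=3.3106, (cx,cy)=(0.3021,-0.9533)
solve A·x = −loads:
  F[0-1] = -2242.1050 N (compression)
  F[0-2] = -2744.7243 N (compression)
  F[1-2] = +2064.5942 N (tension)
  F[1-3] = +1806.9538 N (tension)
  F[2-3] = -2060.5655 N (compression)
  F[2-4] = -1598.2340 N (compression)
  F[3-4] = +1839.8122 N (tension)
  F[3-5] = +685.1375 N (tension)
  F[4-5] = -1847.1575 N (compression)
  F[4-6] = -491.6355 N (compression)
  F[5-6] = +1627.6282 N (tension)
  Rx@0 = +3456.8100 N
  Ry@0 = +2126.0218 N
  Ry@6 = -1551.6018 N

-2060.565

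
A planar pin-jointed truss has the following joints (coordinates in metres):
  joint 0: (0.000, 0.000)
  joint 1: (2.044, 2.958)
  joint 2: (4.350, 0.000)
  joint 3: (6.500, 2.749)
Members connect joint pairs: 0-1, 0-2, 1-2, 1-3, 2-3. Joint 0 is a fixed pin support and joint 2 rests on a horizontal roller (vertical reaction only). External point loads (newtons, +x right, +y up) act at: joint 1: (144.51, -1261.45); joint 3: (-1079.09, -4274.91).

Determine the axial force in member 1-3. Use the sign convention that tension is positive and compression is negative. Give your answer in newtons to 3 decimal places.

2186.606

N=4 nodes, M=5 members, R=3 reactions → 2N=8, M+R=8
member 0 (0-1): L=3.5955, (cx,cy)=(0.5685,0.8227)
member 1 (0-2): L=4.3500, (cx,cy)=(1.0000,0.0000)
member 2 (1-2): L=3.7507, (cx,cy)=(0.6148,-0.7887)
member 3 (1-3): L=4.4609, (cx,cy)=(0.9989,-0.0469)
member 4 (2-3): L=3.4899, (cx,cy)=(0.6161,0.7877)
solve A·x = −loads:
  F[0-1] = +1045.9614 N (tension)
  F[0-2] = -1529.1951 N (compression)
  F[1-2] = -2820.4716 N (compression)
  F[1-3] = +2186.6062 N (tension)
  F[2-3] = -5297.0323 N (compression)
  Rx@0 = +934.5800 N
  Ry@0 = -860.5046 N
  Ry@2 = +6396.8646 N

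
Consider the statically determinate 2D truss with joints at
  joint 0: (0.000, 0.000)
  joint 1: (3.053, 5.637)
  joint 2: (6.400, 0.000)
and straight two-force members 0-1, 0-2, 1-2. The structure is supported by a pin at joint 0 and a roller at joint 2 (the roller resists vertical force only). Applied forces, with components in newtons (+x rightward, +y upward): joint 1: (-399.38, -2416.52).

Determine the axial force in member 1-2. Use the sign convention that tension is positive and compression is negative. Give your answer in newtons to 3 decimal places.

-931.542

N=3 nodes, M=3 members, R=3 reactions → 2N=6, M+R=6
member 0 (0-1): L=6.4107, (cx,cy)=(0.4762,0.8793)
member 1 (0-2): L=6.4000, (cx,cy)=(1.0000,0.0000)
member 2 (1-2): L=6.5558, (cx,cy)=(0.5105,-0.8599)
solve A·x = −loads:
  F[0-1] = -1837.2576 N (compression)
  F[0-2] = +475.5917 N (tension)
  F[1-2] = -931.5423 N (compression)
  Rx@0 = +399.3800 N
  Ry@0 = +1615.5309 N
  Ry@2 = +800.9891 N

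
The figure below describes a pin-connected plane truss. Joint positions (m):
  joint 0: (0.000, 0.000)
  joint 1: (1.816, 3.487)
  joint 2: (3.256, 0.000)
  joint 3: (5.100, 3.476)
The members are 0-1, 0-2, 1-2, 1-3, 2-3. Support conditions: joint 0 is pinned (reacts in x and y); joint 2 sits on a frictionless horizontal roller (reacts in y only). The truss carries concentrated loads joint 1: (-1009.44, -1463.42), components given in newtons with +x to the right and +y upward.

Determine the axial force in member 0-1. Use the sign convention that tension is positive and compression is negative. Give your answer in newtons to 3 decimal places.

N=4 nodes, M=5 members, R=3 reactions → 2N=8, M+R=8
member 0 (0-1): L=3.9315, (cx,cy)=(0.4619,0.8869)
member 1 (0-2): L=3.2560, (cx,cy)=(1.0000,0.0000)
member 2 (1-2): L=3.7726, (cx,cy)=(0.3817,-0.9243)
member 3 (1-3): L=3.2840, (cx,cy)=(1.0000,-0.0033)
member 4 (2-3): L=3.9348, (cx,cy)=(0.4686,0.8834)
solve A·x = −loads:
  F[0-1] = -1948.5978 N (compression)
  F[0-2] = -109.3725 N (compression)
  F[1-2] = +286.5433 N (tension)
  F[1-3] = -0.0000 N (tension)
  F[2-3] = +0.0000 N (tension)
  Rx@0 = +1009.4400 N
  Ry@0 = +1728.2685 N
  Ry@2 = -264.8485 N

-1948.598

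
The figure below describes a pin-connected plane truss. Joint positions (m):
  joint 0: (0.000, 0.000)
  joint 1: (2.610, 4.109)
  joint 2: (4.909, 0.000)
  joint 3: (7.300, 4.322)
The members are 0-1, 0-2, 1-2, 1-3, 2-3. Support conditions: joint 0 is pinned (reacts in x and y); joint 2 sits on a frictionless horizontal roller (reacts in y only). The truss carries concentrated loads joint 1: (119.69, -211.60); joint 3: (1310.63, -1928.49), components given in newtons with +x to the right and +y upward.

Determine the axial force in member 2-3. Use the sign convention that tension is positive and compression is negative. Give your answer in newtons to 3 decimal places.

-2330.504

N=4 nodes, M=5 members, R=3 reactions → 2N=8, M+R=8
member 0 (0-1): L=4.8679, (cx,cy)=(0.5362,0.8441)
member 1 (0-2): L=4.9090, (cx,cy)=(1.0000,0.0000)
member 2 (1-2): L=4.7084, (cx,cy)=(0.4883,-0.8727)
member 3 (1-3): L=4.6948, (cx,cy)=(0.9990,0.0454)
member 4 (2-3): L=4.9393, (cx,cy)=(0.4841,0.8750)
solve A·x = −loads:
  F[0-1] = +2481.0717 N (tension)
  F[0-2] = +100.0418 N (tension)
  F[1-2] = -2515.3671 N (compression)
  F[1-3] = +2441.2891 N (tension)
  F[2-3] = -2330.5038 N (compression)
  Rx@0 = -1430.3200 N
  Ry@0 = -2094.2962 N
  Ry@2 = +4234.3862 N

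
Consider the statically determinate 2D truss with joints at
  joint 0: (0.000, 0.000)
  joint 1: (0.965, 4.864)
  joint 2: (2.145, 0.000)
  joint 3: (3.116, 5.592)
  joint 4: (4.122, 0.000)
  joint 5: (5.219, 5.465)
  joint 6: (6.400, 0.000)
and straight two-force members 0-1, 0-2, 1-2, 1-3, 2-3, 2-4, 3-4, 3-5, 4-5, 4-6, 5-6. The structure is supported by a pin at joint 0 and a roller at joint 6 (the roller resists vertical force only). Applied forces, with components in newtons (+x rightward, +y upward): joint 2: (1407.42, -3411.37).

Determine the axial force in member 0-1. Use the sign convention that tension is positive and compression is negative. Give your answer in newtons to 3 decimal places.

-2312.233

N=7 nodes, M=11 members, R=3 reactions → 2N=14, M+R=14
member 0 (0-1): L=4.9588, (cx,cy)=(0.1946,0.9809)
member 1 (0-2): L=2.1450, (cx,cy)=(1.0000,0.0000)
member 2 (1-2): L=5.0051, (cx,cy)=(0.2358,-0.9718)
member 3 (1-3): L=2.2709, (cx,cy)=(0.9472,0.3206)
member 4 (2-3): L=5.6757, (cx,cy)=(0.1711,0.9853)
member 5 (2-4): L=1.9770, (cx,cy)=(1.0000,0.0000)
member 6 (3-4): L=5.6818, (cx,cy)=(0.1771,-0.9842)
member 7 (3-5): L=2.1068, (cx,cy)=(0.9982,-0.0603)
member 8 (4-5): L=5.5740, (cx,cy)=(0.1968,0.9804)
member 9 (4-6): L=2.2780, (cx,cy)=(1.0000,0.0000)
member 10 (5-6): L=5.5912, (cx,cy)=(0.2112,-0.9774)
solve A·x = −loads:
  F[0-1] = -2312.2333 N (compression)
  F[0-2] = +1857.3886 N (tension)
  F[1-2] = +2011.9153 N (tension)
  F[1-3] = -975.8006 N (compression)
  F[2-3] = +1477.9576 N (tension)
  F[2-4] = +671.4476 N (tension)
  F[3-4] = -1132.8035 N (compression)
  F[3-5] = -471.7341 N (compression)
  F[4-5] = +1137.1456 N (tension)
  F[4-6] = +247.0790 N (tension)
  F[5-6] = -1169.7346 N (compression)
  Rx@0 = -1407.4200 N
  Ry@0 = +2268.0280 N
  Ry@6 = +1143.3420 N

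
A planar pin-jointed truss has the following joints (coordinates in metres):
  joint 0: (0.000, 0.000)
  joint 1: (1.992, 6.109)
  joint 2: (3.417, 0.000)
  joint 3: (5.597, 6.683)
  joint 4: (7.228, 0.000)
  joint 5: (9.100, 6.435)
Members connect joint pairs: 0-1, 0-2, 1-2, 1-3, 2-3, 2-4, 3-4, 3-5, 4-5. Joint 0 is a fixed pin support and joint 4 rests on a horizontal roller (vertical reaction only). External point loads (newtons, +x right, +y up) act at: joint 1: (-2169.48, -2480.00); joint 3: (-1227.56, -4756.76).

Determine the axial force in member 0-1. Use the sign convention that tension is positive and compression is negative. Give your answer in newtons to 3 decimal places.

-6141.054

N=6 nodes, M=9 members, R=3 reactions → 2N=12, M+R=12
member 0 (0-1): L=6.4256, (cx,cy)=(0.3100,0.9507)
member 1 (0-2): L=3.4170, (cx,cy)=(1.0000,0.0000)
member 2 (1-2): L=6.2730, (cx,cy)=(0.2272,-0.9739)
member 3 (1-3): L=3.6504, (cx,cy)=(0.9876,0.1572)
member 4 (2-3): L=7.0296, (cx,cy)=(0.3101,0.9507)
member 5 (2-4): L=3.8110, (cx,cy)=(1.0000,0.0000)
member 6 (3-4): L=6.8791, (cx,cy)=(0.2371,-0.9715)
member 7 (3-5): L=3.5118, (cx,cy)=(0.9975,-0.0706)
member 8 (4-5): L=6.7018, (cx,cy)=(0.2793,0.9602)
solve A·x = −loads:
  F[0-1] = -6141.0543 N (compression)
  F[0-2] = -1493.2430 N (compression)
  F[1-2] = +3367.0459 N (tension)
  F[1-3] = -505.4771 N (compression)
  F[2-3] = -3449.0655 N (compression)
  F[2-4] = +341.2478 N (tension)
  F[3-4] = -1439.2969 N (compression)
  F[3-5] = -0.0000 N (tension)
  F[4-5] = +0.0000 N (tension)
  Rx@0 = +3397.0400 N
  Ry@0 = +5838.5020 N
  Ry@4 = +1398.2580 N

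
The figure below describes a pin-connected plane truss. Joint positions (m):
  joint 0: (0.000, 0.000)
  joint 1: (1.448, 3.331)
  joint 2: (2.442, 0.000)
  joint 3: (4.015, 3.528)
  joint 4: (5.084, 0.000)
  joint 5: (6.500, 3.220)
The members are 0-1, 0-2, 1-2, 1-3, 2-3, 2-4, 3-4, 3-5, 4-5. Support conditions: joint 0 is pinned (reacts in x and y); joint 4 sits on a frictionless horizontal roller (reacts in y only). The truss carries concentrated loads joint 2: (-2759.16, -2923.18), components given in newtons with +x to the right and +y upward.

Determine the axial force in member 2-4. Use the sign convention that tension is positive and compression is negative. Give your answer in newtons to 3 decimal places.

N=6 nodes, M=9 members, R=3 reactions → 2N=12, M+R=12
member 0 (0-1): L=3.6321, (cx,cy)=(0.3987,0.9171)
member 1 (0-2): L=2.4420, (cx,cy)=(1.0000,0.0000)
member 2 (1-2): L=3.4761, (cx,cy)=(0.2859,-0.9582)
member 3 (1-3): L=2.5745, (cx,cy)=(0.9971,0.0765)
member 4 (2-3): L=3.8628, (cx,cy)=(0.4072,0.9133)
member 5 (2-4): L=2.6420, (cx,cy)=(1.0000,0.0000)
member 6 (3-4): L=3.6864, (cx,cy)=(0.2900,-0.9570)
member 7 (3-5): L=2.5040, (cx,cy)=(0.9924,-0.1230)
member 8 (4-5): L=3.5176, (cx,cy)=(0.4025,0.9154)
solve A·x = −loads:
  F[0-1] = -1656.4101 N (compression)
  F[0-2] = -2098.8061 N (compression)
  F[1-2] = +1498.0877 N (tension)
  F[1-3] = -1091.9316 N (compression)
  F[2-3] = +1628.8135 N (tension)
  F[2-4] = +425.4464 N (tension)
  F[3-4] = -1467.1332 N (compression)
  F[3-5] = +0.0000 N (tension)
  F[4-5] = -0.0000 N (compression)
  Rx@0 = +2759.1600 N
  Ry@0 = +1519.0876 N
  Ry@4 = +1404.0924 N

425.446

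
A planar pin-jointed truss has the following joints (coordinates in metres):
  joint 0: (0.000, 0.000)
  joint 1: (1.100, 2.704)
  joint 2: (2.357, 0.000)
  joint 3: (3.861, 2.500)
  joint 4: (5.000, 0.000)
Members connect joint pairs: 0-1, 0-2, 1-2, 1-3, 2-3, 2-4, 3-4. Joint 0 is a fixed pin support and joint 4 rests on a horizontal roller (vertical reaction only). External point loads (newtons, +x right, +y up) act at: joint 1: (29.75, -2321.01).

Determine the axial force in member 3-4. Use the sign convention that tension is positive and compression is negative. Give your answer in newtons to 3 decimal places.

-578.800

N=5 nodes, M=7 members, R=3 reactions → 2N=10, M+R=10
member 0 (0-1): L=2.9192, (cx,cy)=(0.3768,0.9263)
member 1 (0-2): L=2.3570, (cx,cy)=(1.0000,0.0000)
member 2 (1-2): L=2.9819, (cx,cy)=(0.4215,-0.9068)
member 3 (1-3): L=2.7685, (cx,cy)=(0.9973,-0.0737)
member 4 (2-3): L=2.9175, (cx,cy)=(0.5155,0.8569)
member 5 (2-4): L=2.6430, (cx,cy)=(1.0000,0.0000)
member 6 (3-4): L=2.7472, (cx,cy)=(0.4146,-0.9100)
solve A·x = −loads:
  F[0-1] = -1937.0869 N (compression)
  F[0-2] = +759.6793 N (tension)
  F[1-2] = -537.4009 N (compression)
  F[1-3] = -534.5940 N (compression)
  F[2-3] = +568.7085 N (tension)
  F[2-4] = +239.9695 N (tension)
  F[3-4] = -578.8004 N (compression)
  Rx@0 = -29.7500 N
  Ry@0 = +1794.2990 N
  Ry@4 = +526.7110 N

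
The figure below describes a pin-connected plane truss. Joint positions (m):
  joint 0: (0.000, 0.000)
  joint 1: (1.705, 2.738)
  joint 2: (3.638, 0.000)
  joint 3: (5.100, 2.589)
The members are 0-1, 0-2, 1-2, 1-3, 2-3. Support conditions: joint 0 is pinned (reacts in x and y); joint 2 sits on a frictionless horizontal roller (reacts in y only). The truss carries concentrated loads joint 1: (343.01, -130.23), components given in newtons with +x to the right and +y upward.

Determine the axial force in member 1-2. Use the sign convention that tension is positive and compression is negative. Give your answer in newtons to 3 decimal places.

-390.717

N=4 nodes, M=5 members, R=3 reactions → 2N=8, M+R=8
member 0 (0-1): L=3.2255, (cx,cy)=(0.5286,0.8489)
member 1 (0-2): L=3.6380, (cx,cy)=(1.0000,0.0000)
member 2 (1-2): L=3.3516, (cx,cy)=(0.5767,-0.8169)
member 3 (1-3): L=3.3983, (cx,cy)=(0.9990,-0.0438)
member 4 (2-3): L=2.9733, (cx,cy)=(0.4917,0.8708)
solve A·x = −loads:
  F[0-1] = +222.5992 N (tension)
  F[0-2] = +225.3430 N (tension)
  F[1-2] = -390.7173 N (compression)
  F[1-3] = +0.0000 N (tension)
  F[2-3] = -0.0000 N (compression)
  Rx@0 = -343.0100 N
  Ry@0 = -188.9573 N
  Ry@2 = +319.1873 N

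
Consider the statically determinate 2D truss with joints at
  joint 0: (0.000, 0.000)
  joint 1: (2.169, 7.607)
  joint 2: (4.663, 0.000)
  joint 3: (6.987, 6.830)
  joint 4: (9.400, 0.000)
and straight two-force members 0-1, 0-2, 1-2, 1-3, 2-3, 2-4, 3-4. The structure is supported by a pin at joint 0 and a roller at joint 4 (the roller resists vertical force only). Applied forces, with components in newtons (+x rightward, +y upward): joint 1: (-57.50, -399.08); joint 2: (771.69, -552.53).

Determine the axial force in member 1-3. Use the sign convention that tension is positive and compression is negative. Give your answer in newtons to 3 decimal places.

N=5 nodes, M=7 members, R=3 reactions → 2N=10, M+R=10
member 0 (0-1): L=7.9102, (cx,cy)=(0.2742,0.9617)
member 1 (0-2): L=4.6630, (cx,cy)=(1.0000,0.0000)
member 2 (1-2): L=8.0054, (cx,cy)=(0.3115,-0.9502)
member 3 (1-3): L=4.8803, (cx,cy)=(0.9872,-0.1592)
member 4 (2-3): L=7.2146, (cx,cy)=(0.3221,0.9467)
member 5 (2-4): L=4.7370, (cx,cy)=(1.0000,0.0000)
member 6 (3-4): L=7.2437, (cx,cy)=(0.3331,-0.9429)
solve A·x = −loads:
  F[0-1] = -657.1540 N (compression)
  F[0-2] = +894.3839 N (tension)
  F[1-2] = +280.7509 N (tension)
  F[1-3] = -212.8743 N (compression)
  F[2-3] = +301.8403 N (tension)
  F[2-4] = +112.9282 N (tension)
  F[3-4] = -339.0056 N (compression)
  Rx@0 = -714.1900 N
  Ry@0 = +631.9664 N
  Ry@4 = +319.6436 N

-212.874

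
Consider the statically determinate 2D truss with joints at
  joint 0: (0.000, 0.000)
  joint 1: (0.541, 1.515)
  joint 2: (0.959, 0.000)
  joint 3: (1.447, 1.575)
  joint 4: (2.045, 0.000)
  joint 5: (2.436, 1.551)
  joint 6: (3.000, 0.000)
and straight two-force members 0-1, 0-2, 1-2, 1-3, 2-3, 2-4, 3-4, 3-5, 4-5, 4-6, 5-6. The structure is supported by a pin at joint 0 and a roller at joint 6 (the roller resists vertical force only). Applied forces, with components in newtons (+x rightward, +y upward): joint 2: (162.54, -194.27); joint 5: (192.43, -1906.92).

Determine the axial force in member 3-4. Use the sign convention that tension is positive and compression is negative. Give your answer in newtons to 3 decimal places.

N=7 nodes, M=11 members, R=3 reactions → 2N=14, M+R=14
member 0 (0-1): L=1.6087, (cx,cy)=(0.3363,0.9418)
member 1 (0-2): L=0.9590, (cx,cy)=(1.0000,0.0000)
member 2 (1-2): L=1.5716, (cx,cy)=(0.2660,-0.9640)
member 3 (1-3): L=0.9080, (cx,cy)=(0.9978,0.0661)
member 4 (2-3): L=1.6489, (cx,cy)=(0.2960,0.9552)
member 5 (2-4): L=1.0860, (cx,cy)=(1.0000,0.0000)
member 6 (3-4): L=1.6847, (cx,cy)=(0.3550,-0.9349)
member 7 (3-5): L=0.9893, (cx,cy)=(0.9997,-0.0243)
member 8 (4-5): L=1.5995, (cx,cy)=(0.2444,0.9697)
member 9 (4-6): L=0.9550, (cx,cy)=(1.0000,0.0000)
member 10 (5-6): L=1.6504, (cx,cy)=(0.3417,-0.9398)
solve A·x = −loads:
  F[0-1] = -415.3762 N (compression)
  F[0-2] = +494.6598 N (tension)
  F[1-2] = +389.0932 N (tension)
  F[1-3] = -243.7095 N (compression)
  F[2-3] = -189.2887 N (compression)
  F[2-4] = +491.6288 N (tension)
  F[3-4] = +220.4260 N (tension)
  F[3-5] = -377.5519 N (compression)
  F[4-5] = -212.5196 N (compression)
  F[4-6] = +621.8207 N (tension)
  F[5-6] = -1819.5562 N (compression)
  Rx@0 = -354.9700 N
  Ry@0 = +391.1830 N
  Ry@6 = +1710.0070 N

220.426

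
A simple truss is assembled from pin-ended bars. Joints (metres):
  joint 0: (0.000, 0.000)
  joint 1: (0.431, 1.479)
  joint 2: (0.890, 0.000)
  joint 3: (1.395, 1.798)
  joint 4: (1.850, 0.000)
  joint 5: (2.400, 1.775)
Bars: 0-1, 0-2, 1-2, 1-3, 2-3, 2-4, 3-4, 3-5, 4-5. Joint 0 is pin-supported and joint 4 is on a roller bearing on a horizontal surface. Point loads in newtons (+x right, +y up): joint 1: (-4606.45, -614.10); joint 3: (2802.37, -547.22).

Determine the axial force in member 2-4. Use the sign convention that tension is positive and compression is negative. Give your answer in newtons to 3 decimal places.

-102.076

N=6 nodes, M=9 members, R=3 reactions → 2N=12, M+R=12
member 0 (0-1): L=1.5405, (cx,cy)=(0.2798,0.9601)
member 1 (0-2): L=0.8900, (cx,cy)=(1.0000,0.0000)
member 2 (1-2): L=1.5486, (cx,cy)=(0.2964,-0.9551)
member 3 (1-3): L=1.0154, (cx,cy)=(0.9494,0.3142)
member 4 (2-3): L=1.8676, (cx,cy)=(0.2704,0.9627)
member 5 (2-4): L=0.9600, (cx,cy)=(1.0000,0.0000)
member 6 (3-4): L=1.8547, (cx,cy)=(0.2453,-0.9694)
member 7 (3-5): L=1.0053, (cx,cy)=(0.9997,-0.0229)
member 8 (4-5): L=1.8583, (cx,cy)=(0.2960,0.9552)
solve A·x = −loads:
  F[0-1] = -1629.7714 N (compression)
  F[0-2] = -1348.1096 N (compression)
  F[1-2] = +2206.7532 N (tension)
  F[1-3] = +3682.8614 N (tension)
  F[2-3] = -2189.1434 N (compression)
  F[2-4] = -102.0757 N (compression)
  F[3-4] = +416.0824 N (tension)
  F[3-5] = +0.0000 N (tension)
  F[4-5] = -0.0000 N (compression)
  Rx@0 = +1804.0800 N
  Ry@0 = +1564.6872 N
  Ry@4 = -403.3672 N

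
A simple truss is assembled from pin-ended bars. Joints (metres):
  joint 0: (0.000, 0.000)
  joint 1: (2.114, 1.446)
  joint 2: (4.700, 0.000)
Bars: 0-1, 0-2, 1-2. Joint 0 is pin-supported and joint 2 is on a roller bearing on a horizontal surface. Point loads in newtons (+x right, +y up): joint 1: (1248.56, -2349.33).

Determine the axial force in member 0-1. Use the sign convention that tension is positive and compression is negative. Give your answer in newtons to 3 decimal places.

-1609.184

N=3 nodes, M=3 members, R=3 reactions → 2N=6, M+R=6
member 0 (0-1): L=2.5612, (cx,cy)=(0.8254,0.5646)
member 1 (0-2): L=4.7000, (cx,cy)=(1.0000,0.0000)
member 2 (1-2): L=2.9628, (cx,cy)=(0.8728,-0.4880)
solve A·x = −loads:
  F[0-1] = -1609.1836 N (compression)
  F[0-2] = +2576.7542 N (tension)
  F[1-2] = -2952.2286 N (compression)
  Rx@0 = -1248.5600 N
  Ry@0 = +908.4999 N
  Ry@2 = +1440.8301 N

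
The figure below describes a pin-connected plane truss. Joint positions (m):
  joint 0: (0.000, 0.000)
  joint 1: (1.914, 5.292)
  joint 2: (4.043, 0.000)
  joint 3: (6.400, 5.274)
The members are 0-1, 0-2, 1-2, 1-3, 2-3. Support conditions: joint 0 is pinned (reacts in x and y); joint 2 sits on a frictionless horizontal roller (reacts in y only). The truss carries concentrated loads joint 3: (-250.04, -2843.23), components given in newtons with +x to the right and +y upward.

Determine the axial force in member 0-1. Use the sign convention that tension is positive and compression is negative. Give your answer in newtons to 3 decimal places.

1415.787

N=4 nodes, M=5 members, R=3 reactions → 2N=8, M+R=8
member 0 (0-1): L=5.6275, (cx,cy)=(0.3401,0.9404)
member 1 (0-2): L=4.0430, (cx,cy)=(1.0000,0.0000)
member 2 (1-2): L=5.7042, (cx,cy)=(0.3732,-0.9277)
member 3 (1-3): L=4.4860, (cx,cy)=(1.0000,-0.0040)
member 4 (2-3): L=5.7767, (cx,cy)=(0.4080,0.9130)
solve A·x = −loads:
  F[0-1] = +1415.7875 N (tension)
  F[0-2] = -731.5720 N (compression)
  F[1-2] = -1439.4926 N (compression)
  F[1-3] = +1018.8074 N (tension)
  F[2-3] = -3109.7718 N (compression)
  Rx@0 = +250.0400 N
  Ry@0 = -1331.3832 N
  Ry@2 = +4174.6132 N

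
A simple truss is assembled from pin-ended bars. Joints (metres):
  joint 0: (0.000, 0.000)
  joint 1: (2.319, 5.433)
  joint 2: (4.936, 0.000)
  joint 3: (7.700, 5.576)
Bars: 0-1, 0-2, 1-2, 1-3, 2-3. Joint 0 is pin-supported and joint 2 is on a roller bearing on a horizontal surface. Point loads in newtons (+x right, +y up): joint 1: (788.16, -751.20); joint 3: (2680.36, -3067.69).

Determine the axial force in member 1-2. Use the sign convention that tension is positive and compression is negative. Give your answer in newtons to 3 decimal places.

N=4 nodes, M=5 members, R=3 reactions → 2N=8, M+R=8
member 0 (0-1): L=5.9072, (cx,cy)=(0.3926,0.9197)
member 1 (0-2): L=4.9360, (cx,cy)=(1.0000,0.0000)
member 2 (1-2): L=6.0304, (cx,cy)=(0.4340,-0.9009)
member 3 (1-3): L=5.3829, (cx,cy)=(0.9996,0.0266)
member 4 (2-3): L=6.2235, (cx,cy)=(0.4441,0.8960)
solve A·x = −loads:
  F[0-1] = +5670.1315 N (tension)
  F[0-2] = +1242.5940 N (tension)
  F[1-2] = -6496.6367 N (compression)
  F[1-3] = +4258.5831 N (tension)
  F[2-3] = -3550.1654 N (compression)
  Rx@0 = -3468.5200 N
  Ry@0 = -5214.9444 N
  Ry@2 = +9033.8344 N

-6496.637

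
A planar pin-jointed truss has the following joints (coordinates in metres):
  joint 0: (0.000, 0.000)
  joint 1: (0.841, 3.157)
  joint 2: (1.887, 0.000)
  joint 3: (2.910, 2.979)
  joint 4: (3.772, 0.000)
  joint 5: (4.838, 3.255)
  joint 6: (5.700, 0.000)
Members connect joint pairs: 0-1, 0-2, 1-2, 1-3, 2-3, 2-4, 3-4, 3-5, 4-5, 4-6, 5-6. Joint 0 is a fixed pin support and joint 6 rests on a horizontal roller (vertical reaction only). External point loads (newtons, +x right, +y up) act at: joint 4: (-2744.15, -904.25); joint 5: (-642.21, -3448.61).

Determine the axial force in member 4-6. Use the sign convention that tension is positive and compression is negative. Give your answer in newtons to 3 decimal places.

N=7 nodes, M=11 members, R=3 reactions → 2N=14, M+R=14
member 0 (0-1): L=3.2671, (cx,cy)=(0.2574,0.9663)
member 1 (0-2): L=1.8870, (cx,cy)=(1.0000,0.0000)
member 2 (1-2): L=3.3258, (cx,cy)=(0.3145,-0.9493)
member 3 (1-3): L=2.0766, (cx,cy)=(0.9963,-0.0857)
member 4 (2-3): L=3.1498, (cx,cy)=(0.3248,0.9458)
member 5 (2-4): L=1.8850, (cx,cy)=(1.0000,0.0000)
member 6 (3-4): L=3.1012, (cx,cy)=(0.2780,-0.9606)
member 7 (3-5): L=1.9477, (cx,cy)=(0.9899,0.1417)
member 8 (4-5): L=3.4251, (cx,cy)=(0.3112,0.9503)
member 9 (4-6): L=1.9280, (cx,cy)=(1.0000,0.0000)
member 10 (5-6): L=3.3672, (cx,cy)=(0.2560,-0.9667)
solve A·x = −loads:
  F[0-1] = -1235.7650 N (compression)
  F[0-2] = -3068.2556 N (compression)
  F[1-2] = +1324.5444 N (tension)
  F[1-3] = -737.4053 N (compression)
  F[2-3] = -1329.3982 N (compression)
  F[2-4] = -2219.8974 N (compression)
  F[3-4] = +1026.7433 N (tension)
  F[3-5] = -1466.6532 N (compression)
  F[4-5] = -86.3203 N (compression)
  F[4-6] = +836.5079 N (tension)
  F[5-6] = -3267.6257 N (compression)
  Rx@0 = +3386.3600 N
  Ry@0 = +1194.1209 N
  Ry@6 = +3158.7391 N

836.508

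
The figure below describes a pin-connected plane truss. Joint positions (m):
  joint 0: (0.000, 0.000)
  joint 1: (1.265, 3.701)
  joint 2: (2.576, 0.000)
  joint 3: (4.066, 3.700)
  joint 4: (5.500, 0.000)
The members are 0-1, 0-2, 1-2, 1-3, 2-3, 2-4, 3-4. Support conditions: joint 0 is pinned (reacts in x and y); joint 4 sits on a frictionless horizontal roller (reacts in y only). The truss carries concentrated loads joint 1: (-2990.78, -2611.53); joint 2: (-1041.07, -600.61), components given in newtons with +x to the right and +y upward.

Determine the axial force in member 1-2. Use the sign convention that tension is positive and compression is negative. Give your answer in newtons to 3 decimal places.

N=5 nodes, M=7 members, R=3 reactions → 2N=10, M+R=10
member 0 (0-1): L=3.9112, (cx,cy)=(0.3234,0.9463)
member 1 (0-2): L=2.5760, (cx,cy)=(1.0000,0.0000)
member 2 (1-2): L=3.9263, (cx,cy)=(0.3339,-0.9426)
member 3 (1-3): L=2.8010, (cx,cy)=(1.0000,-0.0004)
member 4 (2-3): L=3.9887, (cx,cy)=(0.3736,0.9276)
member 5 (2-4): L=2.9240, (cx,cy)=(1.0000,0.0000)
member 6 (3-4): L=3.9682, (cx,cy)=(0.3614,-0.9324)
solve A·x = −loads:
  F[0-1] = -4589.3744 N (compression)
  F[0-2] = -2547.5148 N (compression)
  F[1-2] = +1836.2424 N (tension)
  F[1-3] = +893.3253 N (tension)
  F[2-3] = -1218.4525 N (compression)
  F[2-4] = -438.1712 N (compression)
  F[3-4] = +1212.5083 N (tension)
  Rx@0 = +4031.8500 N
  Ry@0 = +4342.7073 N
  Ry@4 = -1130.5673 N

1836.242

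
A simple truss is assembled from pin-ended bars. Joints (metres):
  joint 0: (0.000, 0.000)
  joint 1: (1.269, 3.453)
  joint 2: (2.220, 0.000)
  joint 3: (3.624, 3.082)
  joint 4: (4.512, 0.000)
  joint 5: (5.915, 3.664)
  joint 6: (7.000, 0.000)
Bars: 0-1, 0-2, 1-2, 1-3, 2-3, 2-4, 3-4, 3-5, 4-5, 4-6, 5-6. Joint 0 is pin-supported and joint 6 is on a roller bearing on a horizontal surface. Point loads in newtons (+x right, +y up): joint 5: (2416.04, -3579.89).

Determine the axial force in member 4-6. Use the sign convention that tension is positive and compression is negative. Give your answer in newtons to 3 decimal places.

1270.265

N=7 nodes, M=11 members, R=3 reactions → 2N=14, M+R=14
member 0 (0-1): L=3.6788, (cx,cy)=(0.3449,0.9386)
member 1 (0-2): L=2.2200, (cx,cy)=(1.0000,0.0000)
member 2 (1-2): L=3.5816, (cx,cy)=(0.2655,-0.9641)
member 3 (1-3): L=2.3840, (cx,cy)=(0.9878,-0.1556)
member 4 (2-3): L=3.3867, (cx,cy)=(0.4146,0.9100)
member 5 (2-4): L=2.2920, (cx,cy)=(1.0000,0.0000)
member 6 (3-4): L=3.2074, (cx,cy)=(0.2769,-0.9609)
member 7 (3-5): L=2.3638, (cx,cy)=(0.9692,0.2462)
member 8 (4-5): L=3.9234, (cx,cy)=(0.3576,0.9339)
member 9 (4-6): L=2.4880, (cx,cy)=(1.0000,0.0000)
member 10 (5-6): L=3.8213, (cx,cy)=(0.2839,-0.9588)
solve A·x = −loads:
  F[0-1] = +756.1531 N (tension)
  F[0-2] = +2155.2054 N (tension)
  F[1-2] = -814.1107 N (compression)
  F[1-3] = +482.8853 N (tension)
  F[2-3] = +862.4920 N (tension)
  F[2-4] = +1581.4836 N (tension)
  F[3-4] = -482.6532 N (compression)
  F[3-5] = +998.9372 N (tension)
  F[4-5] = +496.6247 N (tension)
  F[4-6] = +1270.2648 N (tension)
  F[5-6] = -4473.7580 N (compression)
  Rx@0 = -2416.0400 N
  Ry@0 = -709.7414 N
  Ry@6 = +4289.6314 N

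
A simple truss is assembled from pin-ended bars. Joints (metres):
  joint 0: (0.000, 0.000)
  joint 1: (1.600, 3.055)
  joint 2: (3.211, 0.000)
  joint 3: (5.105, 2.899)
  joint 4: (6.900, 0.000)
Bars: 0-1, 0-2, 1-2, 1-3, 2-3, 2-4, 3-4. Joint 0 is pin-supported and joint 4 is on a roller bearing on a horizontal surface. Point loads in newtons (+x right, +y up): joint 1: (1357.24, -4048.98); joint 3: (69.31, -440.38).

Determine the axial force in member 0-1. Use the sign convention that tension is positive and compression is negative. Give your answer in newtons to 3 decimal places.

-2928.912

N=5 nodes, M=7 members, R=3 reactions → 2N=10, M+R=10
member 0 (0-1): L=3.4486, (cx,cy)=(0.4640,0.8859)
member 1 (0-2): L=3.2110, (cx,cy)=(1.0000,0.0000)
member 2 (1-2): L=3.4537, (cx,cy)=(0.4665,-0.8845)
member 3 (1-3): L=3.5085, (cx,cy)=(0.9990,-0.0445)
member 4 (2-3): L=3.4629, (cx,cy)=(0.5469,0.8372)
member 5 (2-4): L=3.6890, (cx,cy)=(1.0000,0.0000)
member 6 (3-4): L=3.4097, (cx,cy)=(0.5264,-0.8502)
solve A·x = −loads:
  F[0-1] = -2928.9118 N (compression)
  F[0-2] = +2785.4269 N (tension)
  F[1-2] = -1543.7677 N (compression)
  F[1-3] = -1998.0019 N (compression)
  F[2-3] = +1631.1370 N (tension)
  F[2-4] = +1173.1922 N (tension)
  F[3-4] = -2228.5588 N (compression)
  Rx@0 = -1426.5500 N
  Ry@0 = +2594.6055 N
  Ry@4 = +1894.7545 N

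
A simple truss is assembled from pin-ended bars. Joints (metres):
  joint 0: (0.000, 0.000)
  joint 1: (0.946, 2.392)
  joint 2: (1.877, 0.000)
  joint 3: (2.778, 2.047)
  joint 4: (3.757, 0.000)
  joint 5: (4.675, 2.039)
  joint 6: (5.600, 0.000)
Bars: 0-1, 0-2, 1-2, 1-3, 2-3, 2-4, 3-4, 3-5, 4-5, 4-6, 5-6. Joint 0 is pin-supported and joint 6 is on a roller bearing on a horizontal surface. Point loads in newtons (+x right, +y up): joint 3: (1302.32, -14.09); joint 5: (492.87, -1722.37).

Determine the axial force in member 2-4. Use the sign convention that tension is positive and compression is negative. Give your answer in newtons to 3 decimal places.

N=7 nodes, M=11 members, R=3 reactions → 2N=14, M+R=14
member 0 (0-1): L=2.5723, (cx,cy)=(0.3678,0.9299)
member 1 (0-2): L=1.8770, (cx,cy)=(1.0000,0.0000)
member 2 (1-2): L=2.5668, (cx,cy)=(0.3627,-0.9319)
member 3 (1-3): L=1.8642, (cx,cy)=(0.9827,-0.1851)
member 4 (2-3): L=2.2365, (cx,cy)=(0.4029,0.9153)
member 5 (2-4): L=1.8800, (cx,cy)=(1.0000,0.0000)
member 6 (3-4): L=2.2691, (cx,cy)=(0.4315,-0.9021)
member 7 (3-5): L=1.8970, (cx,cy)=(1.0000,-0.0042)
member 8 (4-5): L=2.2361, (cx,cy)=(0.4105,0.9118)
member 9 (4-6): L=1.8430, (cx,cy)=(1.0000,0.0000)
member 10 (5-6): L=2.2390, (cx,cy)=(0.4131,-0.9107)
solve A·x = −loads:
  F[0-1] = +391.3283 N (tension)
  F[0-2] = +1651.2718 N (tension)
  F[1-2] = -452.7637 N (compression)
  F[1-3] = +313.5562 N (tension)
  F[2-3] = +460.9952 N (tension)
  F[2-4] = +1301.3344 N (tension)
  F[3-4] = -416.0585 N (compression)
  F[3-5] = -628.9592 N (compression)
  F[4-5] = +411.6271 N (tension)
  F[4-6] = +952.8376 N (tension)
  F[5-6] = -2306.3877 N (compression)
  Rx@0 = -1795.1900 N
  Ry@0 = -363.9030 N
  Ry@6 = +2100.3630 N

1301.334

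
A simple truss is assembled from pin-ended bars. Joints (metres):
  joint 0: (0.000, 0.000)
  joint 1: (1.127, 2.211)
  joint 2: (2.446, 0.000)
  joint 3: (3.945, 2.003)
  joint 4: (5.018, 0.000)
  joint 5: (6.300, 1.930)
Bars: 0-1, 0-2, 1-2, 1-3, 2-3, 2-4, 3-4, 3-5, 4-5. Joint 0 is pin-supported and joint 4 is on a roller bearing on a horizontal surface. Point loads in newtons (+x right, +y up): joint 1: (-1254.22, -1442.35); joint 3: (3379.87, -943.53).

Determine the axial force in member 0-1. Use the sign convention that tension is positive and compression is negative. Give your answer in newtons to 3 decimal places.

N=6 nodes, M=9 members, R=3 reactions → 2N=12, M+R=12
member 0 (0-1): L=2.4817, (cx,cy)=(0.4541,0.8909)
member 1 (0-2): L=2.4460, (cx,cy)=(1.0000,0.0000)
member 2 (1-2): L=2.5745, (cx,cy)=(0.5123,-0.8588)
member 3 (1-3): L=2.8257, (cx,cy)=(0.9973,-0.0736)
member 4 (2-3): L=2.5018, (cx,cy)=(0.5992,0.8006)
member 5 (2-4): L=2.5720, (cx,cy)=(1.0000,0.0000)
member 6 (3-4): L=2.2723, (cx,cy)=(0.4722,-0.8815)
member 7 (3-5): L=2.3561, (cx,cy)=(0.9995,-0.0310)
member 8 (4-5): L=2.3170, (cx,cy)=(0.5533,0.8330)
solve A·x = −loads:
  F[0-1] = -587.7795 N (compression)
  F[0-2] = +2392.5789 N (tension)
  F[1-2] = -1207.7678 N (compression)
  F[1-3] = +1610.4280 N (tension)
  F[2-3] = +1295.5183 N (tension)
  F[2-4] = +997.5776 N (tension)
  F[3-4] = -2112.5754 N (compression)
  F[3-5] = -0.0000 N (compression)
  F[4-5] = +0.0000 N (tension)
  Rx@0 = -2125.6500 N
  Ry@0 = +523.6732 N
  Ry@4 = +1862.2068 N

-587.779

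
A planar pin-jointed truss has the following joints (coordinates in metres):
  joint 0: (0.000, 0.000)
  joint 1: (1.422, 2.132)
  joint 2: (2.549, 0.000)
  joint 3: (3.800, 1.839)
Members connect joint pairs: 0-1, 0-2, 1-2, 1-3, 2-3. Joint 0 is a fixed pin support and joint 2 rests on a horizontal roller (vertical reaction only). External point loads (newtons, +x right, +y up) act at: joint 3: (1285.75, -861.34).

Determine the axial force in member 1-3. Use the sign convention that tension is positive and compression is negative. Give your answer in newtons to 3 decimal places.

1739.999

N=4 nodes, M=5 members, R=3 reactions → 2N=8, M+R=8
member 0 (0-1): L=2.5627, (cx,cy)=(0.5549,0.8319)
member 1 (0-2): L=2.5490, (cx,cy)=(1.0000,0.0000)
member 2 (1-2): L=2.4115, (cx,cy)=(0.4673,-0.8841)
member 3 (1-3): L=2.3960, (cx,cy)=(0.9925,-0.1223)
member 4 (2-3): L=2.2242, (cx,cy)=(0.5625,0.8268)
solve A·x = −loads:
  F[0-1] = +1623.1475 N (tension)
  F[0-2] = +385.0974 N (tension)
  F[1-2] = -1768.0821 N (compression)
  F[1-3] = +1739.9987 N (tension)
  F[2-3] = -784.3958 N (compression)
  Rx@0 = -1285.7500 N
  Ry@0 = -1350.3455 N
  Ry@2 = +2211.6855 N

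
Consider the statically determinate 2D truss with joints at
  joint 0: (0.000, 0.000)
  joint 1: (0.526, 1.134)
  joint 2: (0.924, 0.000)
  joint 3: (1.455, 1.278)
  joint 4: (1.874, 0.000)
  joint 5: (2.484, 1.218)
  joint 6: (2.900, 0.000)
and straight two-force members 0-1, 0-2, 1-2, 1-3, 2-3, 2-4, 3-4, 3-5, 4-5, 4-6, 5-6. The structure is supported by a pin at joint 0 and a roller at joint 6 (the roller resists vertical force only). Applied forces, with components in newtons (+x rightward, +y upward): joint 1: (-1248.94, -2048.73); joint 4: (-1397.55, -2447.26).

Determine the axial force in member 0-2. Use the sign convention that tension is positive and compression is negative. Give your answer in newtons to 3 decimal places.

-1240.421

N=7 nodes, M=11 members, R=3 reactions → 2N=14, M+R=14
member 0 (0-1): L=1.2501, (cx,cy)=(0.4208,0.9072)
member 1 (0-2): L=0.9240, (cx,cy)=(1.0000,0.0000)
member 2 (1-2): L=1.2018, (cx,cy)=(0.3312,-0.9436)
member 3 (1-3): L=0.9401, (cx,cy)=(0.9882,0.1532)
member 4 (2-3): L=1.3839, (cx,cy)=(0.3837,0.9235)
member 5 (2-4): L=0.9500, (cx,cy)=(1.0000,0.0000)
member 6 (3-4): L=1.3449, (cx,cy)=(0.3115,-0.9502)
member 7 (3-5): L=1.0307, (cx,cy)=(0.9983,-0.0582)
member 8 (4-5): L=1.3622, (cx,cy)=(0.4478,0.8941)
member 9 (4-6): L=1.0260, (cx,cy)=(1.0000,0.0000)
member 10 (5-6): L=1.2871, (cx,cy)=(0.3232,-0.9463)
solve A·x = −loads:
  F[0-1] = -3341.5599 N (compression)
  F[0-2] = -1240.4210 N (compression)
  F[1-2] = +963.1564 N (tension)
  F[1-3] = -481.7789 N (compression)
  F[2-3] = -984.1323 N (compression)
  F[2-4] = -543.8533 N (compression)
  F[3-4] = +1107.6271 N (tension)
  F[3-5] = -1200.8026 N (compression)
  F[4-5] = +1559.8971 N (tension)
  F[4-6] = +500.2434 N (tension)
  F[5-6] = -1547.7265 N (compression)
  Rx@0 = +2646.4900 N
  Ry@0 = +3031.3351 N
  Ry@6 = +1464.6549 N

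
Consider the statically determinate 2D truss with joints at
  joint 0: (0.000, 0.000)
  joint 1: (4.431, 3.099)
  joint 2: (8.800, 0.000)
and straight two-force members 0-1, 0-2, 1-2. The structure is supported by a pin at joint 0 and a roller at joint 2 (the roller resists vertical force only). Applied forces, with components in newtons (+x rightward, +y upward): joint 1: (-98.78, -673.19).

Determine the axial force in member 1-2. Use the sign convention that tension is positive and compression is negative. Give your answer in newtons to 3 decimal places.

-525.762

N=3 nodes, M=3 members, R=3 reactions → 2N=6, M+R=6
member 0 (0-1): L=5.4072, (cx,cy)=(0.8195,0.5731)
member 1 (0-2): L=8.8000, (cx,cy)=(1.0000,0.0000)
member 2 (1-2): L=5.3565, (cx,cy)=(0.8156,-0.5786)
solve A·x = −loads:
  F[0-1] = -643.8533 N (compression)
  F[0-2] = +428.8362 N (tension)
  F[1-2] = -525.7623 N (compression)
  Rx@0 = +98.7800 N
  Ry@0 = +369.0098 N
  Ry@2 = +304.1802 N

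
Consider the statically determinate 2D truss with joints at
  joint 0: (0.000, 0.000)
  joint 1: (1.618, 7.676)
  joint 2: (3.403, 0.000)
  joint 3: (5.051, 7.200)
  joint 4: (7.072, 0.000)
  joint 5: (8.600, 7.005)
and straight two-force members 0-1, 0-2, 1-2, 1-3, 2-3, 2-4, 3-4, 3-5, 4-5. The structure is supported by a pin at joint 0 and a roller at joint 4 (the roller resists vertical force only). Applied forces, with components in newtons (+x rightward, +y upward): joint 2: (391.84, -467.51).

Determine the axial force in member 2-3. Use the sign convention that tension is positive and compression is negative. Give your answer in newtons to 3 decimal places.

N=6 nodes, M=9 members, R=3 reactions → 2N=12, M+R=12
member 0 (0-1): L=7.8447, (cx,cy)=(0.2063,0.9785)
member 1 (0-2): L=3.4030, (cx,cy)=(1.0000,0.0000)
member 2 (1-2): L=7.8808, (cx,cy)=(0.2265,-0.9740)
member 3 (1-3): L=3.4658, (cx,cy)=(0.9905,-0.1373)
member 4 (2-3): L=7.3862, (cx,cy)=(0.2231,0.9748)
member 5 (2-4): L=3.6690, (cx,cy)=(1.0000,0.0000)
member 6 (3-4): L=7.4783, (cx,cy)=(0.2702,-0.9628)
member 7 (3-5): L=3.5544, (cx,cy)=(0.9985,-0.0549)
member 8 (4-5): L=7.1697, (cx,cy)=(0.2131,0.9770)
solve A·x = −loads:
  F[0-1] = -247.8770 N (compression)
  F[0-2] = +442.9658 N (tension)
  F[1-2] = +264.8360 N (tension)
  F[1-3] = -112.1740 N (compression)
  F[2-3] = +214.9760 N (tension)
  F[2-4] = +63.1458 N (tension)
  F[3-4] = -233.6571 N (compression)
  F[3-5] = +0.0000 N (tension)
  F[4-5] = -0.0000 N (compression)
  Rx@0 = -391.8400 N
  Ry@0 = +242.5473 N
  Ry@4 = +224.9627 N

214.976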